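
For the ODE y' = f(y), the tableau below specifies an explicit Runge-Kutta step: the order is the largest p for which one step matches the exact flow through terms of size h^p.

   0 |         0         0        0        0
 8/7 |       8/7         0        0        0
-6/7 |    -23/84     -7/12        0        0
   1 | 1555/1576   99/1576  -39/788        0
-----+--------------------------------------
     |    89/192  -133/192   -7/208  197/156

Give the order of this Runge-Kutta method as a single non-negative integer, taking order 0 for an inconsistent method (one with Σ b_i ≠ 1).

b = (89/192, -133/192, -7/208, 197/156)
c = (0, 8/7, -6/7, 1)
Ac = (0, 0, -2/3, 45/394)
Σ b_i: 89/192·1 + (-133/192)·1 + (-7/208)·1 + 197/156·1 = 1 ✓
b·c: (-133/192)·8/7 + (-7/208)·(-6/7) + 197/156·1 = 1/2 ✓
b·c²: (-133/192)·64/49 + (-7/208)·36/49 + 197/156·1 = 1/3 ✓
b·Ac: (-7/208)·(-2/3) + 197/156·45/394 = 1/6 ✓
b·c³: (-133/192)·512/343 + (-7/208)·(-216/343) + 197/156·1 = 1/4 ✓
b·(c∘Ac): (-7/208)·4/7 + 197/156·45/394 = 1/8 ✓
b·Ac²: (-7/208)·(-16/21) + 197/156·9/197 = 1/12 ✓
b·A²c: 197/156·13/394 = 1/24 ✓; 4 stages ⇒ order 4.

4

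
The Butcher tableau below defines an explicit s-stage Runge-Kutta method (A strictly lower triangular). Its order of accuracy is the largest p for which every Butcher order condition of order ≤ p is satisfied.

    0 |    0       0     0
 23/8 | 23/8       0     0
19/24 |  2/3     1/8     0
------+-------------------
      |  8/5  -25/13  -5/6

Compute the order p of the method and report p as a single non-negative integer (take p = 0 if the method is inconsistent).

b = (8/5, -25/13, -5/6)
c = (0, 23/8, 19/24)
Ac = (0, 0, 23/64)
Σ b_i: 8/5·1 + (-25/13)·1 + (-5/6)·1 = -451/390 ≠ 1 ⇒ order 0.

0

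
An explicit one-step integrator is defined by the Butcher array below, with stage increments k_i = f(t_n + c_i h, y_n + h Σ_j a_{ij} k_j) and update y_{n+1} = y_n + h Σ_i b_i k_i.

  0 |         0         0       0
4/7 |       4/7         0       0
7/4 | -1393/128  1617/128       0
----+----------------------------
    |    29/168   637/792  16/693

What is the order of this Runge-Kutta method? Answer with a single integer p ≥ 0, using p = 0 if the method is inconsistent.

b = (29/168, 637/792, 16/693)
c = (0, 4/7, 7/4)
Ac = (0, 0, 231/32)
Σ b_i: 29/168·1 + 637/792·1 + 16/693·1 = 1 ✓
b·c: 637/792·4/7 + 16/693·7/4 = 1/2 ✓
b·c²: 637/792·16/49 + 16/693·49/16 = 1/3 ✓
b·Ac: 16/693·231/32 = 1/6 ✓; 3 stages ⇒ order 3.

3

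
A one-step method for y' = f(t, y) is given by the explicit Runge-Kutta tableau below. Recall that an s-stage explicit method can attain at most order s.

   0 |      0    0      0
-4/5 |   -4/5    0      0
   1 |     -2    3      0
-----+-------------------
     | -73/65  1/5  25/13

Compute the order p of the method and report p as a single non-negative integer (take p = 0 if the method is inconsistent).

1

b = (-73/65, 1/5, 25/13)
c = (0, -4/5, 1)
Ac = (0, 0, -12/5)
Σ b_i: (-73/65)·1 + 1/5·1 + 25/13·1 = 1 ✓
b·c: 1/5·(-4/5) + 25/13·1 = 573/325 ≠ 1/2 ⇒ order 1.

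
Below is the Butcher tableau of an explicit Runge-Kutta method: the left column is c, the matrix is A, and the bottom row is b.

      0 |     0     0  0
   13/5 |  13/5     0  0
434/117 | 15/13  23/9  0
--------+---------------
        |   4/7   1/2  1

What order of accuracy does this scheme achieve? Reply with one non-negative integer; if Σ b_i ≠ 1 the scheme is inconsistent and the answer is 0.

b = (4/7, 1/2, 1)
c = (0, 13/5, 434/117)
Ac = (0, 0, 299/45)
Σ b_i: 4/7·1 + 1/2·1 + 1·1 = 29/14 ≠ 1 ⇒ order 0.

0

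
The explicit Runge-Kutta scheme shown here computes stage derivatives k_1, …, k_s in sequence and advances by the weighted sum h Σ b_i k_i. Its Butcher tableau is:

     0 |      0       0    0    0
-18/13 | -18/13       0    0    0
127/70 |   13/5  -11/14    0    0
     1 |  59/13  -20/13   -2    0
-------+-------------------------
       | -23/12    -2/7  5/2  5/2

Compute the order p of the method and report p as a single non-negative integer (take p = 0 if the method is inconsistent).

0

b = (-23/12, -2/7, 5/2, 5/2)
c = (0, -18/13, 127/70, 1)
Ac = (0, 0, 99/91, -8863/5915)
Σ b_i: (-23/12)·1 + (-2/7)·1 + 5/2·1 + 5/2·1 = 235/84 ≠ 1 ⇒ order 0.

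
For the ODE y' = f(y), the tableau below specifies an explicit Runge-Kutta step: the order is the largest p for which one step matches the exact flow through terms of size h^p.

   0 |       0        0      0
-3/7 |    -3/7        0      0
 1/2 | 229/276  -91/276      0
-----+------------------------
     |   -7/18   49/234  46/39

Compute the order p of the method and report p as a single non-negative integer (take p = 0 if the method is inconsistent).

3

b = (-7/18, 49/234, 46/39)
c = (0, -3/7, 1/2)
Ac = (0, 0, 13/92)
Σ b_i: (-7/18)·1 + 49/234·1 + 46/39·1 = 1 ✓
b·c: 49/234·(-3/7) + 46/39·1/2 = 1/2 ✓
b·c²: 49/234·9/49 + 46/39·1/4 = 1/3 ✓
b·Ac: 46/39·13/92 = 1/6 ✓; 3 stages ⇒ order 3.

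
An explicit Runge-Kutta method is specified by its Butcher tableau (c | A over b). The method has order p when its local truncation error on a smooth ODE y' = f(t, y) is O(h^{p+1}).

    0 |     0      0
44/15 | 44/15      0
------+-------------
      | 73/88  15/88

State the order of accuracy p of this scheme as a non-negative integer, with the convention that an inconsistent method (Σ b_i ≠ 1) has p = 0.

2

b = (73/88, 15/88)
c = (0, 44/15)
Σ b_i: 73/88·1 + 15/88·1 = 1 ✓
b·c: 15/88·44/15 = 1/2 ✓; 2 stages ⇒ order 2.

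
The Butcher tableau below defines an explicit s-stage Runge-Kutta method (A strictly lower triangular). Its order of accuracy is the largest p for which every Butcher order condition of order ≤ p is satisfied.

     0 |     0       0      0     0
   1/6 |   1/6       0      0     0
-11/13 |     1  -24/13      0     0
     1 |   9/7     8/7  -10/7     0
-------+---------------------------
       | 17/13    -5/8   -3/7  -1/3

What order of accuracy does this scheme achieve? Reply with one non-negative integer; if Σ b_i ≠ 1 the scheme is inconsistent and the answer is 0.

b = (17/13, -5/8, -3/7, -1/3)
c = (0, 1/6, -11/13, 1)
Ac = (0, 0, -4/13, 382/273)
Σ b_i: 17/13·1 + (-5/8)·1 + (-3/7)·1 + (-1/3)·1 = -173/2184 ≠ 1 ⇒ order 0.

0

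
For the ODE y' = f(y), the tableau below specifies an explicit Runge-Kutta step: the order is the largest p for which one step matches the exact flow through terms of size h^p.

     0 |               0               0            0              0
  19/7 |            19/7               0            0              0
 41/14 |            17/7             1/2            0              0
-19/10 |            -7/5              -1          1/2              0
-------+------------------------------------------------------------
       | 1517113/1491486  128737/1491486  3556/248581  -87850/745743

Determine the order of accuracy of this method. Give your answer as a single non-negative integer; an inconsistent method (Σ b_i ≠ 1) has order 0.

b = (1517113/1491486, 128737/1491486, 3556/248581, -87850/745743)
c = (0, 19/7, 41/14, -19/10)
Ac = (0, 0, 19/14, -5/4)
Σ b_i: 1517113/1491486·1 + 128737/1491486·1 + 3556/248581·1 + (-87850/745743)·1 = 1 ✓
b·c: 128737/1491486·19/7 + 3556/248581·41/14 + (-87850/745743)·(-19/10) = 1/2 ✓
b·c²: 128737/1491486·361/49 + 3556/248581·1681/196 + (-87850/745743)·361/100 = 1/3 ✓
b·Ac: 3556/248581·19/14 + (-87850/745743)·(-5/4) = 1/6 ✓
b·c³: 128737/1491486·6859/343 + 3556/248581·68921/2744 + (-87850/745743)·(-6859/1000) = 704846529/243609380 ≠ 1/4 ⇒ order 3.
b·(c∘Ac): 3556/248581·779/196 + (-87850/745743)·19/8 = -4654829/20880804 ≠ 1/8
b·Ac²: 3556/248581·361/98 + (-87850/745743)·(-1207/392) = 1239179/2982972 ≠ 1/12
b·A²c: (-87850/745743)·19/28 = -119225/1491486 ≠ 1/24

3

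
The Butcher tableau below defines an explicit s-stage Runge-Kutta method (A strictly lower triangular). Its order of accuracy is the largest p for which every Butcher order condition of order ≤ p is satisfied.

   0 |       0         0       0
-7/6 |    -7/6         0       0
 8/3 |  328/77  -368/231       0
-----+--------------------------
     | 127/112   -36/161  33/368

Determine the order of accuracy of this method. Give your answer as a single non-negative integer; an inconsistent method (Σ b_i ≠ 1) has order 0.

b = (127/112, -36/161, 33/368)
c = (0, -7/6, 8/3)
Ac = (0, 0, 184/99)
Σ b_i: 127/112·1 + (-36/161)·1 + 33/368·1 = 1 ✓
b·c: (-36/161)·(-7/6) + 33/368·8/3 = 1/2 ✓
b·c²: (-36/161)·49/36 + 33/368·64/9 = 1/3 ✓
b·Ac: 33/368·184/99 = 1/6 ✓; 3 stages ⇒ order 3.

3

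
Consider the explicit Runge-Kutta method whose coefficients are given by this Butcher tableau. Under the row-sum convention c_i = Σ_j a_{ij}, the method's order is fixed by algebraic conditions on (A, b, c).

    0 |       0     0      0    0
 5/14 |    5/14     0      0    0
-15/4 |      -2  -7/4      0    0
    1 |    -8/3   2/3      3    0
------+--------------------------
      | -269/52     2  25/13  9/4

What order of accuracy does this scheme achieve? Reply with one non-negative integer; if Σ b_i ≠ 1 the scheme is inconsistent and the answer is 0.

b = (-269/52, 2, 25/13, 9/4)
c = (0, 5/14, -15/4, 1)
Ac = (0, 0, -5/8, -925/84)
Σ b_i: (-269/52)·1 + 2·1 + 25/13·1 + 9/4·1 = 1 ✓
b·c: 2·5/14 + 25/13·(-15/4) + 9/4·1 = -773/182 ≠ 1/2 ⇒ order 1.

1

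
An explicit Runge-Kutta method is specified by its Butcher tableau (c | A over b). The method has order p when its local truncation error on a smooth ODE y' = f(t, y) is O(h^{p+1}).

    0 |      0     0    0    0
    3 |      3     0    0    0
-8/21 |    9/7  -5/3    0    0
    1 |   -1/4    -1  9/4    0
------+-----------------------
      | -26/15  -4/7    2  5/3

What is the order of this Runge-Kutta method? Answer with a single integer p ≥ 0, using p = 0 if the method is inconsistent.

0

b = (-26/15, -4/7, 2, 5/3)
c = (0, 3, -8/21, 1)
Ac = (0, 0, -5, -27/7)
Σ b_i: (-26/15)·1 + (-4/7)·1 + 2·1 + 5/3·1 = 143/105 ≠ 1 ⇒ order 0.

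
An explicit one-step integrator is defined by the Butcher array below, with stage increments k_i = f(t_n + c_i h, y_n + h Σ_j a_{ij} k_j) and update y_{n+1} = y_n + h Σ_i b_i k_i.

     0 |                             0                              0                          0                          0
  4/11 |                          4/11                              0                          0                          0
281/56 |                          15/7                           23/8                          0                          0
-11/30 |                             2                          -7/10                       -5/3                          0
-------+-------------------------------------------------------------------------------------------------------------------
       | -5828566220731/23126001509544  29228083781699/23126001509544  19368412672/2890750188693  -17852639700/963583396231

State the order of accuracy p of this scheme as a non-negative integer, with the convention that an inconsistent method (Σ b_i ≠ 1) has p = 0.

b = (-5828566220731/23126001509544, 29228083781699/23126001509544, 19368412672/2890750188693, -17852639700/963583396231)
c = (0, 4/11, 281/56, -11/30)
Ac = (0, 0, 23/22, -79627/9240)
Σ b_i: (-5828566220731/23126001509544)·1 + 29228083781699/23126001509544·1 + 19368412672/2890750188693·1 + (-17852639700/963583396231)·1 = 1 ✓
b·c: 29228083781699/23126001509544·4/11 + 19368412672/2890750188693·281/56 + (-17852639700/963583396231)·(-11/30) = 1/2 ✓
b·c²: 29228083781699/23126001509544·16/121 + 19368412672/2890750188693·78961/3136 + (-17852639700/963583396231)·121/900 = 1/3 ✓
b·Ac: 19368412672/2890750188693·23/22 + (-17852639700/963583396231)·(-79627/9240) = 1/6 ✓
b·c³: 29228083781699/23126001509544·64/1331 + 19368412672/2890750188693·22188041/175616 + (-17852639700/963583396231)·(-1331/27000) = 6064674733644103/6677632935880830 ≠ 1/4 ⇒ order 3.
b·(c∘Ac): 19368412672/2890750188693·6463/1232 + (-17852639700/963583396231)·79627/25200 = -2975580820417/127193008302492 ≠ 1/8
b·Ac²: 19368412672/2890750188693·46/121 + (-17852639700/963583396231)·(-239383873/5691840) = 2784158495682869/3561404232469776 ≠ 1/12
b·A²c: (-17852639700/963583396231)·(-115/66) = 342175594250/10599417358541 ≠ 1/24

3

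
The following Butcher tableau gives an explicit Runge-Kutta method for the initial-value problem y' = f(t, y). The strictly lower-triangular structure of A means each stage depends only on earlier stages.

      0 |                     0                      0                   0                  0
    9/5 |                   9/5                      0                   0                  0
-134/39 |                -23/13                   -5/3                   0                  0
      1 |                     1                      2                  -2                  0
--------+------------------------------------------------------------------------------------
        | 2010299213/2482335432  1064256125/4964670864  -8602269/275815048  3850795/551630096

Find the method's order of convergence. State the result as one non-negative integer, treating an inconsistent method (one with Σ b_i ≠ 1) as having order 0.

b = (2010299213/2482335432, 1064256125/4964670864, -8602269/275815048, 3850795/551630096)
c = (0, 9/5, -134/39, 1)
Ac = (0, 0, -3, 2042/195)
Σ b_i: 2010299213/2482335432·1 + 1064256125/4964670864·1 + (-8602269/275815048)·1 + 3850795/551630096·1 = 1 ✓
b·c: 1064256125/4964670864·9/5 + (-8602269/275815048)·(-134/39) + 3850795/551630096·1 = 1/2 ✓
b·c²: 1064256125/4964670864·81/25 + (-8602269/275815048)·17956/1521 + 3850795/551630096·1 = 1/3 ✓
b·Ac: (-8602269/275815048)·(-3) + 3850795/551630096·2042/195 = 1/6 ✓
b·c³: 1064256125/4964670864·729/125 + (-8602269/275815048)·(-2406104/59319) + 3850795/551630096·1 = 40696729631/16135180308 ≠ 1/4 ⇒ order 3.
b·(c∘Ac): (-8602269/275815048)·134/13 + 3850795/551630096·2042/195 = -205521523/827445144 ≠ 1/8
b·Ac²: (-8602269/275815048)·(-27/5) + 3850795/551630096·(-651398/38025) = 3939590957/80675901540 ≠ 1/12
b·A²c: 3850795/551630096·6 = 11552385/275815048 ≠ 1/24

3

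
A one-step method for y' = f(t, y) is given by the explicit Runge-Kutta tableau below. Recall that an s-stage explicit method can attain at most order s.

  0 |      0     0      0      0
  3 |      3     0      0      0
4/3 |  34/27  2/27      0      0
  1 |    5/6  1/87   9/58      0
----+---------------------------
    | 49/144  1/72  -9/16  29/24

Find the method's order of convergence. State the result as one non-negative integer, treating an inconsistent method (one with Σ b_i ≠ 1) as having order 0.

b = (49/144, 1/72, -9/16, 29/24)
c = (0, 3, 4/3, 1)
Ac = (0, 0, 2/9, 7/29)
Σ b_i: 49/144·1 + 1/72·1 + (-9/16)·1 + 29/24·1 = 1 ✓
b·c: 1/72·3 + (-9/16)·4/3 + 29/24·1 = 1/2 ✓
b·c²: 1/72·9 + (-9/16)·16/9 + 29/24·1 = 1/3 ✓
b·Ac: (-9/16)·2/9 + 29/24·7/29 = 1/6 ✓
b·c³: 1/72·27 + (-9/16)·64/27 + 29/24·1 = 1/4 ✓
b·(c∘Ac): (-9/16)·8/27 + 29/24·7/29 = 1/8 ✓
b·Ac²: (-9/16)·2/3 + 29/24·11/29 = 1/12 ✓
b·A²c: 29/24·1/29 = 1/24 ✓; 4 stages ⇒ order 4.

4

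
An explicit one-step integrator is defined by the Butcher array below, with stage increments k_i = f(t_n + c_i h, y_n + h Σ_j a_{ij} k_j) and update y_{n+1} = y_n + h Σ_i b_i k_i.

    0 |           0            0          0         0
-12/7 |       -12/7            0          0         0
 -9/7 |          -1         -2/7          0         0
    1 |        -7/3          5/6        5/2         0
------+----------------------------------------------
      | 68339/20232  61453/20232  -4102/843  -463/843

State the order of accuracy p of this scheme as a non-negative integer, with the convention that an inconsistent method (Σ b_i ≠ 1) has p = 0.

3

b = (68339/20232, 61453/20232, -4102/843, -463/843)
c = (0, -12/7, -9/7, 1)
Ac = (0, 0, 24/49, -65/14)
Σ b_i: 68339/20232·1 + 61453/20232·1 + (-4102/843)·1 + (-463/843)·1 = 1 ✓
b·c: 61453/20232·(-12/7) + (-4102/843)·(-9/7) + (-463/843)·1 = 1/2 ✓
b·c²: 61453/20232·144/49 + (-4102/843)·81/49 + (-463/843)·1 = 1/3 ✓
b·Ac: (-4102/843)·24/49 + (-463/843)·(-65/14) = 1/6 ✓
b·c³: 61453/20232·(-1728/343) + (-4102/843)·(-729/343) + (-463/843)·1 = -227581/41307 ≠ 1/4 ⇒ order 3.
b·(c∘Ac): (-4102/843)·(-216/343) + (-463/843)·(-65/14) = 463817/82614 ≠ 1/8
b·Ac²: (-4102/843)·(-288/343) + (-463/843)·645/98 = 12967/27538 ≠ 1/12
b·A²c: (-463/843)·60/49 = -9260/13769 ≠ 1/24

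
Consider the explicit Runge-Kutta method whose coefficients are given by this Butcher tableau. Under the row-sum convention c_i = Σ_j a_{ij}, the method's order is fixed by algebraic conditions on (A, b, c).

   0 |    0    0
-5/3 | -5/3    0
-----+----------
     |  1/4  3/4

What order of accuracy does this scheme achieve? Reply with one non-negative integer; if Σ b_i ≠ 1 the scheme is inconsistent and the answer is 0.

b = (1/4, 3/4)
c = (0, -5/3)
Σ b_i: 1/4·1 + 3/4·1 = 1 ✓
b·c: 3/4·(-5/3) = -5/4 ≠ 1/2 ⇒ order 1.

1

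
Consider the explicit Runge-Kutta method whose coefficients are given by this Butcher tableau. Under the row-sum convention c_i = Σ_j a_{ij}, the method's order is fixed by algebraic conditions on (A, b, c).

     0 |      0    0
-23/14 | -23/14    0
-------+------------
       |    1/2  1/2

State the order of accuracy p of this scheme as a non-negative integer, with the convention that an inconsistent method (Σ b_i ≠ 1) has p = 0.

1

b = (1/2, 1/2)
c = (0, -23/14)
Σ b_i: 1/2·1 + 1/2·1 = 1 ✓
b·c: 1/2·(-23/14) = -23/28 ≠ 1/2 ⇒ order 1.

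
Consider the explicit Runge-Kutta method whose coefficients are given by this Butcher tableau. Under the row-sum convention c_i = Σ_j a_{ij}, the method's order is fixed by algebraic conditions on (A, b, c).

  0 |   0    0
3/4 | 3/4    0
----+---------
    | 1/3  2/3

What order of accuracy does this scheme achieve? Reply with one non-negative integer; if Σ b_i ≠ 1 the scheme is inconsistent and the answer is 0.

2

b = (1/3, 2/3)
c = (0, 3/4)
Σ b_i: 1/3·1 + 2/3·1 = 1 ✓
b·c: 2/3·3/4 = 1/2 ✓; 2 stages ⇒ order 2.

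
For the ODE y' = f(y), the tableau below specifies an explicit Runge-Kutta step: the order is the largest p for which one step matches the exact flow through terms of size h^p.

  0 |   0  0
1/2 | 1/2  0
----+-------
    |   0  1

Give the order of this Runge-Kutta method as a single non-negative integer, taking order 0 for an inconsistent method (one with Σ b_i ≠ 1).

b = (0, 1)
c = (0, 1/2)
Σ b_i: 1·1 = 1 ✓
b·c: 1·1/2 = 1/2 ✓; 2 stages ⇒ order 2.

2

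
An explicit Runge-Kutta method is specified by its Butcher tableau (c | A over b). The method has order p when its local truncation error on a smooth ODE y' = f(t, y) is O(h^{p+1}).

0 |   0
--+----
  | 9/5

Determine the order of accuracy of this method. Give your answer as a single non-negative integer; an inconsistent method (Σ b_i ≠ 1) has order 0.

0

b = (9/5)
c = (0)
Σ b_i: 9/5·1 = 9/5 ≠ 1 ⇒ order 0.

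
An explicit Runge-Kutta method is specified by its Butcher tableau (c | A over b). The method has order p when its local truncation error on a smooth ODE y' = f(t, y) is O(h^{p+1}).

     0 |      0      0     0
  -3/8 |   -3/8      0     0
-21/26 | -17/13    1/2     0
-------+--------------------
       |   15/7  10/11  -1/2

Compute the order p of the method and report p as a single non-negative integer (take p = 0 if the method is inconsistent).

0

b = (15/7, 10/11, -1/2)
c = (0, -3/8, -21/26)
Ac = (0, 0, -3/16)
Σ b_i: 15/7·1 + 10/11·1 + (-1/2)·1 = 393/154 ≠ 1 ⇒ order 0.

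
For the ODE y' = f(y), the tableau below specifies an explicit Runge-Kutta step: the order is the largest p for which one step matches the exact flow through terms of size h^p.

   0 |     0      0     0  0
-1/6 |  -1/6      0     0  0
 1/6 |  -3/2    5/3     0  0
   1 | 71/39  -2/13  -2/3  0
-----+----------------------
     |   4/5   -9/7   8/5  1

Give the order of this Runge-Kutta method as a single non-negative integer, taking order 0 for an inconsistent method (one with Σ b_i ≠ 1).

0

b = (4/5, -9/7, 8/5, 1)
c = (0, -1/6, 1/6, 1)
Ac = (0, 0, -5/18, -10/117)
Σ b_i: 4/5·1 + (-9/7)·1 + 8/5·1 + 1·1 = 74/35 ≠ 1 ⇒ order 0.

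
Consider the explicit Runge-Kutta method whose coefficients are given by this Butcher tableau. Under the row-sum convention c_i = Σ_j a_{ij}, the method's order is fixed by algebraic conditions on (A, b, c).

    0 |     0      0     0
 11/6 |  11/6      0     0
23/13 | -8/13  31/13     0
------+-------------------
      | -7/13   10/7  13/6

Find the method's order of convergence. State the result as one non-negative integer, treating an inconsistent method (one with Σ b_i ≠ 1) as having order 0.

0

b = (-7/13, 10/7, 13/6)
c = (0, 11/6, 23/13)
Ac = (0, 0, 341/78)
Σ b_i: (-7/13)·1 + 10/7·1 + 13/6·1 = 1669/546 ≠ 1 ⇒ order 0.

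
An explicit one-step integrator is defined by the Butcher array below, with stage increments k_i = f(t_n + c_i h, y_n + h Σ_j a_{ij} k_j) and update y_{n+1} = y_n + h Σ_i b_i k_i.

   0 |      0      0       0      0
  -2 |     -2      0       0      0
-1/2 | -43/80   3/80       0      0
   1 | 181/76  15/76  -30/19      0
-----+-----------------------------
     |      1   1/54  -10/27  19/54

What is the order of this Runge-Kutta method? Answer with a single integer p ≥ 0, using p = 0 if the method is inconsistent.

4

b = (1, 1/54, -10/27, 19/54)
c = (0, -2, -1/2, 1)
Ac = (0, 0, -3/40, 15/38)
Σ b_i: 1·1 + 1/54·1 + (-10/27)·1 + 19/54·1 = 1 ✓
b·c: 1/54·(-2) + (-10/27)·(-1/2) + 19/54·1 = 1/2 ✓
b·c²: 1/54·4 + (-10/27)·1/4 + 19/54·1 = 1/3 ✓
b·Ac: (-10/27)·(-3/40) + 19/54·15/38 = 1/6 ✓
b·c³: 1/54·(-8) + (-10/27)·(-1/8) + 19/54·1 = 1/4 ✓
b·(c∘Ac): (-10/27)·3/80 + 19/54·15/38 = 1/8 ✓
b·Ac²: (-10/27)·3/20 + 19/54·15/38 = 1/12 ✓
b·A²c: 19/54·9/76 = 1/24 ✓; 4 stages ⇒ order 4.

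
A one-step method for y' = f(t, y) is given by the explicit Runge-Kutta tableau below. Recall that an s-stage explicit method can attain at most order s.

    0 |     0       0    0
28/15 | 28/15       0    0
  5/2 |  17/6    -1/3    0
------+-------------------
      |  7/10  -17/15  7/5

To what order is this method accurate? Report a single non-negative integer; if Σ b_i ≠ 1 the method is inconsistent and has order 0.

b = (7/10, -17/15, 7/5)
c = (0, 28/15, 5/2)
Ac = (0, 0, -28/45)
Σ b_i: 7/10·1 + (-17/15)·1 + 7/5·1 = 29/30 ≠ 1 ⇒ order 0.

0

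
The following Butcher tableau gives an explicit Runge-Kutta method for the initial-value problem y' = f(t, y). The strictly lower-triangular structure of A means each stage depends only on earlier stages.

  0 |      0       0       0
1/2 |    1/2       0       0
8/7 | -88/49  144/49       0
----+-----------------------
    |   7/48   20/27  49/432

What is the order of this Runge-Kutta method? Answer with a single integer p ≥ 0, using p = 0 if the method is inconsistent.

b = (7/48, 20/27, 49/432)
c = (0, 1/2, 8/7)
Ac = (0, 0, 72/49)
Σ b_i: 7/48·1 + 20/27·1 + 49/432·1 = 1 ✓
b·c: 20/27·1/2 + 49/432·8/7 = 1/2 ✓
b·c²: 20/27·1/4 + 49/432·64/49 = 1/3 ✓
b·Ac: 49/432·72/49 = 1/6 ✓; 3 stages ⇒ order 3.

3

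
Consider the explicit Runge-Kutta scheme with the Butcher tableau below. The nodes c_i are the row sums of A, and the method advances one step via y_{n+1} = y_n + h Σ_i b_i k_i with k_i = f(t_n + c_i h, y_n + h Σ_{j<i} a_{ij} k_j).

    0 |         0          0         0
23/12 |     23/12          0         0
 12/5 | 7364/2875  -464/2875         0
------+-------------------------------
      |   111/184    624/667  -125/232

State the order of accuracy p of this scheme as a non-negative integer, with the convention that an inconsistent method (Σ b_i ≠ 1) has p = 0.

b = (111/184, 624/667, -125/232)
c = (0, 23/12, 12/5)
Ac = (0, 0, -116/375)
Σ b_i: 111/184·1 + 624/667·1 + (-125/232)·1 = 1 ✓
b·c: 624/667·23/12 + (-125/232)·12/5 = 1/2 ✓
b·c²: 624/667·529/144 + (-125/232)·144/25 = 1/3 ✓
b·Ac: (-125/232)·(-116/375) = 1/6 ✓; 3 stages ⇒ order 3.

3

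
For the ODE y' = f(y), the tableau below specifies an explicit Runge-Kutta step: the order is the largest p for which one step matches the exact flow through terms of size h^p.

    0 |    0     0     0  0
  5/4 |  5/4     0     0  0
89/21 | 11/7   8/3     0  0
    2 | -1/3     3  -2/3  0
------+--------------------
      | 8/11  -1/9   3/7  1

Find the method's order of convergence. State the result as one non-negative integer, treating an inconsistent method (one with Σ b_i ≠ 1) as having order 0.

b = (8/11, -1/9, 3/7, 1)
c = (0, 5/4, 89/21, 2)
Ac = (0, 0, 10/3, 233/252)
Σ b_i: 8/11·1 + (-1/9)·1 + 3/7·1 + 1·1 = 1417/693 ≠ 1 ⇒ order 0.

0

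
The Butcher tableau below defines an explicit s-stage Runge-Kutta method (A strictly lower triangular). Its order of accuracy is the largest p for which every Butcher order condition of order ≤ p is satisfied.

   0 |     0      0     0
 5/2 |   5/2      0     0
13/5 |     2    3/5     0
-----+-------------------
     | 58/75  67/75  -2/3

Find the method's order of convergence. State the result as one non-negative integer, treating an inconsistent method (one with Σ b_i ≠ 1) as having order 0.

b = (58/75, 67/75, -2/3)
c = (0, 5/2, 13/5)
Ac = (0, 0, 3/2)
Σ b_i: 58/75·1 + 67/75·1 + (-2/3)·1 = 1 ✓
b·c: 67/75·5/2 + (-2/3)·13/5 = 1/2 ✓
b·c²: 67/75·25/4 + (-2/3)·169/25 = 323/300 ≠ 1/3 ⇒ order 2.
b·Ac: (-2/3)·3/2 = -1 ≠ 1/6

2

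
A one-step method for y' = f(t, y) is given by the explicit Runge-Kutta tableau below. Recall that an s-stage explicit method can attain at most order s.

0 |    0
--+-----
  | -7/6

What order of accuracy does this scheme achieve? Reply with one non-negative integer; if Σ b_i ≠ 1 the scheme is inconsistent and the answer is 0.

b = (-7/6)
c = (0)
Σ b_i: (-7/6)·1 = -7/6 ≠ 1 ⇒ order 0.

0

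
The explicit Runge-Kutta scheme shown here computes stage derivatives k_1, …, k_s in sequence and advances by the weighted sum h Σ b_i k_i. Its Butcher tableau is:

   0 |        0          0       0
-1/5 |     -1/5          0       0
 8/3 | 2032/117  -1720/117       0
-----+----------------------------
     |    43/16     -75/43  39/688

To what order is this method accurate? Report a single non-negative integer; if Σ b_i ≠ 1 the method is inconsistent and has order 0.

3

b = (43/16, -75/43, 39/688)
c = (0, -1/5, 8/3)
Ac = (0, 0, 344/117)
Σ b_i: 43/16·1 + (-75/43)·1 + 39/688·1 = 1 ✓
b·c: (-75/43)·(-1/5) + 39/688·8/3 = 1/2 ✓
b·c²: (-75/43)·1/25 + 39/688·64/9 = 1/3 ✓
b·Ac: 39/688·344/117 = 1/6 ✓; 3 stages ⇒ order 3.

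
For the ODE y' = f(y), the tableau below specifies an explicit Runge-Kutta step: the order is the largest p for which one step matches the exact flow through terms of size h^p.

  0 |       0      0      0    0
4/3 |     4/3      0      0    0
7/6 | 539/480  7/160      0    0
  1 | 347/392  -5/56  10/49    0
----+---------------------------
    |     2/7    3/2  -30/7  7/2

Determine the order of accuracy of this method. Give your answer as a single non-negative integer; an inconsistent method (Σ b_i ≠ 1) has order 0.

4

b = (2/7, 3/2, -30/7, 7/2)
c = (0, 4/3, 7/6, 1)
Ac = (0, 0, 7/120, 5/42)
Σ b_i: 2/7·1 + 3/2·1 + (-30/7)·1 + 7/2·1 = 1 ✓
b·c: 3/2·4/3 + (-30/7)·7/6 + 7/2·1 = 1/2 ✓
b·c²: 3/2·16/9 + (-30/7)·49/36 + 7/2·1 = 1/3 ✓
b·Ac: (-30/7)·7/120 + 7/2·5/42 = 1/6 ✓
b·c³: 3/2·64/27 + (-30/7)·343/216 + 7/2·1 = 1/4 ✓
b·(c∘Ac): (-30/7)·49/720 + 7/2·5/42 = 1/8 ✓
b·Ac²: (-30/7)·7/90 + 7/2·5/42 = 1/12 ✓
b·A²c: 7/2·1/84 = 1/24 ✓; 4 stages ⇒ order 4.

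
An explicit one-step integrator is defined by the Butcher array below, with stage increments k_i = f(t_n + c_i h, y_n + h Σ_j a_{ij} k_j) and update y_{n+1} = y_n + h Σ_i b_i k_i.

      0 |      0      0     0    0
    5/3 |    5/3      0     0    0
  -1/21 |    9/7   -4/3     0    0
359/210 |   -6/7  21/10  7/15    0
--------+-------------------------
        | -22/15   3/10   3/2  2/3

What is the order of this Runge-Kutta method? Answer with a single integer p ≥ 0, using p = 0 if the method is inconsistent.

1

b = (-22/15, 3/10, 3/2, 2/3)
c = (0, 5/3, -1/21, 359/210)
Ac = (0, 0, -20/9, 313/90)
Σ b_i: (-22/15)·1 + 3/10·1 + 3/2·1 + 2/3·1 = 1 ✓
b·c: 3/10·5/3 + 3/2·(-1/21) + 2/3·359/210 = 494/315 ≠ 1/2 ⇒ order 1.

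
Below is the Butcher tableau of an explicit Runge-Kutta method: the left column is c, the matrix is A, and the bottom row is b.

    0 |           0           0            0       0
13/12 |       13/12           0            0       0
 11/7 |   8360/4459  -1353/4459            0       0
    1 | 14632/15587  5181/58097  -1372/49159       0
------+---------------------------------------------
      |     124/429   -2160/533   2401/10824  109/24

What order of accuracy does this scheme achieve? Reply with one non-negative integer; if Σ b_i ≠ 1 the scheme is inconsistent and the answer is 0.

b = (124/429, -2160/533, 2401/10824, 109/24)
c = (0, 13/12, 11/7, 1)
Ac = (0, 0, -451/1372, 23/436)
Σ b_i: 124/429·1 + (-2160/533)·1 + 2401/10824·1 + 109/24·1 = 1 ✓
b·c: (-2160/533)·13/12 + 2401/10824·11/7 + 109/24·1 = 1/2 ✓
b·c²: (-2160/533)·169/144 + 2401/10824·121/49 + 109/24·1 = 1/3 ✓
b·Ac: 2401/10824·(-451/1372) + 109/24·23/436 = 1/6 ✓
b·c³: (-2160/533)·2197/1728 + 2401/10824·1331/343 + 109/24·1 = 1/4 ✓
b·(c∘Ac): 2401/10824·(-4961/9604) + 109/24·23/436 = 1/8 ✓
b·Ac²: 2401/10824·(-5863/16464) + 109/24·187/5232 = 1/12 ✓
b·A²c: 109/24·1/109 = 1/24 ✓; 4 stages ⇒ order 4.

4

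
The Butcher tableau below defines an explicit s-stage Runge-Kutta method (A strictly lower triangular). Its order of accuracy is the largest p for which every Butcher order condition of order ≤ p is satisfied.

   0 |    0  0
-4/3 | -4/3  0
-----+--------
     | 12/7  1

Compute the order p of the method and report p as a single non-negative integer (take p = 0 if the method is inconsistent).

b = (12/7, 1)
c = (0, -4/3)
Σ b_i: 12/7·1 + 1·1 = 19/7 ≠ 1 ⇒ order 0.

0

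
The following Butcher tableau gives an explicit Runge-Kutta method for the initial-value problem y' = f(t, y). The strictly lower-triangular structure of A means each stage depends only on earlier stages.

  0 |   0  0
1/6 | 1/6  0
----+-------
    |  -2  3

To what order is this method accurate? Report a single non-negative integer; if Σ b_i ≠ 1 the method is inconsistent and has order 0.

2

b = (-2, 3)
c = (0, 1/6)
Σ b_i: (-2)·1 + 3·1 = 1 ✓
b·c: 3·1/6 = 1/2 ✓; 2 stages ⇒ order 2.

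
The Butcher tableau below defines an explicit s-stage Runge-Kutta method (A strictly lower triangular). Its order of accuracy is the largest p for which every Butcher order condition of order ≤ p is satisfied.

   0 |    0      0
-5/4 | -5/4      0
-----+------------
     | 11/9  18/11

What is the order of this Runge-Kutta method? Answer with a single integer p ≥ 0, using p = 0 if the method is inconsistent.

b = (11/9, 18/11)
c = (0, -5/4)
Σ b_i: 11/9·1 + 18/11·1 = 283/99 ≠ 1 ⇒ order 0.

0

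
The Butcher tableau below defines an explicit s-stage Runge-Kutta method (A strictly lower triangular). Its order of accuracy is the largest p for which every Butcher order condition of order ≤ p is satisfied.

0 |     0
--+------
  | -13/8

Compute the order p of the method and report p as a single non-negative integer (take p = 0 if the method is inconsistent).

b = (-13/8)
c = (0)
Σ b_i: (-13/8)·1 = -13/8 ≠ 1 ⇒ order 0.

0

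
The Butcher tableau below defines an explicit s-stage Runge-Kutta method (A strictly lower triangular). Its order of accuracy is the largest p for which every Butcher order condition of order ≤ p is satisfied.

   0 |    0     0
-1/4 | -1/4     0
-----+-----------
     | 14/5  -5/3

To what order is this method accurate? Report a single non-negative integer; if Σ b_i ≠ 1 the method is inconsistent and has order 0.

0

b = (14/5, -5/3)
c = (0, -1/4)
Σ b_i: 14/5·1 + (-5/3)·1 = 17/15 ≠ 1 ⇒ order 0.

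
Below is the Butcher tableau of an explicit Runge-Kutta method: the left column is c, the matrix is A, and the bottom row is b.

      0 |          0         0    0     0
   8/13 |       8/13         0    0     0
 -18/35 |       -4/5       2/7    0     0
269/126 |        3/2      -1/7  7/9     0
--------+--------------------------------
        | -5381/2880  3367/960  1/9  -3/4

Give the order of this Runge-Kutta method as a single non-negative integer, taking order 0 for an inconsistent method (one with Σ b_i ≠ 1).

2

b = (-5381/2880, 3367/960, 1/9, -3/4)
c = (0, 8/13, -18/35, 269/126)
Ac = (0, 0, 16/91, -222/455)
Σ b_i: (-5381/2880)·1 + 3367/960·1 + 1/9·1 + (-3/4)·1 = 1 ✓
b·c: 3367/960·8/13 + 1/9·(-18/35) + (-3/4)·269/126 = 1/2 ✓
b·c²: 3367/960·64/169 + 1/9·324/1225 + (-3/4)·72361/15876 = -14177629/6879600 ≠ 1/3 ⇒ order 2.
b·Ac: 1/9·16/91 + (-3/4)·(-222/455) = 451/1170 ≠ 1/6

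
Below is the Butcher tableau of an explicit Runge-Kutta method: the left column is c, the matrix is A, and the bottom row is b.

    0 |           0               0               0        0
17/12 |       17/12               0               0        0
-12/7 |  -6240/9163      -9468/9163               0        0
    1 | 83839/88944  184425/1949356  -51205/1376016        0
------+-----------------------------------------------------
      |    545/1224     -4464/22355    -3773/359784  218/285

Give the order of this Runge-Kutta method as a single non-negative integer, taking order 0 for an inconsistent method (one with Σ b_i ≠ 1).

4

b = (545/1224, -4464/22355, -3773/359784, 218/285)
c = (0, 17/12, -12/7, 1)
Ac = (0, 0, -789/539, 345/1744)
Σ b_i: 545/1224·1 + (-4464/22355)·1 + (-3773/359784)·1 + 218/285·1 = 1 ✓
b·c: (-4464/22355)·17/12 + (-3773/359784)·(-12/7) + 218/285·1 = 1/2 ✓
b·c²: (-4464/22355)·289/144 + (-3773/359784)·144/49 + 218/285·1 = 1/3 ✓
b·Ac: (-3773/359784)·(-789/539) + 218/285·345/1744 = 1/6 ✓
b·c³: (-4464/22355)·4913/1728 + (-3773/359784)·(-1728/343) + 218/285·1 = 1/4 ✓
b·(c∘Ac): (-3773/359784)·9468/3773 + 218/285·345/1744 = 1/8 ✓
b·Ac²: (-3773/359784)·(-4471/2156) + 218/285·1685/20928 = 1/12 ✓
b·A²c: 218/285·95/1744 = 1/24 ✓; 4 stages ⇒ order 4.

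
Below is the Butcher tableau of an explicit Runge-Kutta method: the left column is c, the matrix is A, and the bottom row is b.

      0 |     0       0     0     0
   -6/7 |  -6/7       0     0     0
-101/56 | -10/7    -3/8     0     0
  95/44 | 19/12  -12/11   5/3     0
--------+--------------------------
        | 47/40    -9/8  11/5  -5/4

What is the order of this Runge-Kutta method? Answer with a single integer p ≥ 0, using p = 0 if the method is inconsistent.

1

b = (47/40, -9/8, 11/5, -5/4)
c = (0, -6/7, -101/56, 95/44)
Ac = (0, 0, 9/28, -3827/1848)
Σ b_i: 47/40·1 + (-9/8)·1 + 11/5·1 + (-5/4)·1 = 1 ✓
b·c: (-9/8)·(-6/7) + 11/5·(-101/56) + (-5/4)·95/44 = -35127/6160 ≠ 1/2 ⇒ order 1.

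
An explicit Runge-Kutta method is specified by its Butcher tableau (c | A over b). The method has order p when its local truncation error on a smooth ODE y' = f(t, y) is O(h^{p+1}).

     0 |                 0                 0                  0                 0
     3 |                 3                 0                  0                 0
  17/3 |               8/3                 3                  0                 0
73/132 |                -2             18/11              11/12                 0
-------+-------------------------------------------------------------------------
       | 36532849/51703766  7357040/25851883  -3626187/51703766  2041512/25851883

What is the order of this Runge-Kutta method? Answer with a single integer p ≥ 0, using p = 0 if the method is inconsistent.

b = (36532849/51703766, 7357040/25851883, -3626187/51703766, 2041512/25851883)
c = (0, 3, 17/3, 73/132)
Ac = (0, 0, 9, 4001/396)
Σ b_i: 36532849/51703766·1 + 7357040/25851883·1 + (-3626187/51703766)·1 + 2041512/25851883·1 = 1 ✓
b·c: 7357040/25851883·3 + (-3626187/51703766)·17/3 + 2041512/25851883·73/132 = 1/2 ✓
b·c²: 7357040/25851883·9 + (-3626187/51703766)·289/9 + 2041512/25851883·5329/17424 = 1/3 ✓
b·Ac: (-3626187/51703766)·9 + 2041512/25851883·4001/396 = 1/6 ✓
b·c³: 7357040/25851883·27 + (-3626187/51703766)·4913/27 + 2041512/25851883·389017/2299968 = -6099820181/1204393608 ≠ 1/4 ⇒ order 3.
b·(c∘Ac): (-3626187/51703766)·51 + 2041512/25851883·292073/52272 = -729546257/232666947 ≠ 1/8
b·Ac²: (-3626187/51703766)·27 + 2041512/25851883·52465/1188 = 43628467/27372582 ≠ 1/12
b·A²c: 2041512/25851883·33/4 = 16842474/25851883 ≠ 1/24

3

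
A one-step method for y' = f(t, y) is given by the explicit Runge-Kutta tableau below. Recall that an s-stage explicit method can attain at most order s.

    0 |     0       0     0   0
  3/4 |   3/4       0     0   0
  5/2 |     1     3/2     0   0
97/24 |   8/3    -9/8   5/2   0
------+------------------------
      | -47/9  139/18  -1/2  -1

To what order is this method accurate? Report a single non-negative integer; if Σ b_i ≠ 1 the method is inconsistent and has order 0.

b = (-47/9, 139/18, -1/2, -1)
c = (0, 3/4, 5/2, 97/24)
Ac = (0, 0, 9/8, 173/32)
Σ b_i: (-47/9)·1 + 139/18·1 + (-1/2)·1 + (-1)·1 = 1 ✓
b·c: 139/18·3/4 + (-1/2)·5/2 + (-1)·97/24 = 1/2 ✓
b·c²: 139/18·9/16 + (-1/2)·25/4 + (-1)·9409/576 = -8707/576 ≠ 1/3 ⇒ order 2.
b·Ac: (-1/2)·9/8 + (-1)·173/32 = -191/32 ≠ 1/6

2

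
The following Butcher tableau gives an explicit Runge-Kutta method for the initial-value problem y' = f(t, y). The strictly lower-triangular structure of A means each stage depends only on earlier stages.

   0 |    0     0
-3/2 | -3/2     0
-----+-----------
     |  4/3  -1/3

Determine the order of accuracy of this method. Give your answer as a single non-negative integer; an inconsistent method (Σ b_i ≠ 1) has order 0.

b = (4/3, -1/3)
c = (0, -3/2)
Σ b_i: 4/3·1 + (-1/3)·1 = 1 ✓
b·c: (-1/3)·(-3/2) = 1/2 ✓; 2 stages ⇒ order 2.

2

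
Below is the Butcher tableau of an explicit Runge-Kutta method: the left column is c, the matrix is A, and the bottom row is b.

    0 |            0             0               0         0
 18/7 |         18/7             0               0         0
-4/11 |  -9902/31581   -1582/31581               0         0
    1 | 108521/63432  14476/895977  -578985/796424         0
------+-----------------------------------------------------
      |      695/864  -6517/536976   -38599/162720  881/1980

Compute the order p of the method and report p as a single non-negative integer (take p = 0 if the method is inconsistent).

b = (695/864, -6517/536976, -38599/162720, 881/1980)
c = (0, 18/7, -4/11, 1)
Ac = (0, 0, -452/3509, 539/1762)
Σ b_i: 695/864·1 + (-6517/536976)·1 + (-38599/162720)·1 + 881/1980·1 = 1 ✓
b·c: (-6517/536976)·18/7 + (-38599/162720)·(-4/11) + 881/1980·1 = 1/2 ✓
b·c²: (-6517/536976)·324/49 + (-38599/162720)·16/121 + 881/1980·1 = 1/3 ✓
b·Ac: (-38599/162720)·(-452/3509) + 881/1980·539/1762 = 1/6 ✓
b·c³: (-6517/536976)·5832/343 + (-38599/162720)·(-64/1331) + 881/1980·1 = 1/4 ✓
b·(c∘Ac): (-38599/162720)·1808/38599 + 881/1980·539/1762 = 1/8 ✓
b·Ac²: (-38599/162720)·(-8136/24563) + 881/1980·66/6167 = 1/12 ✓
b·A²c: 881/1980·165/1762 = 1/24 ✓; 4 stages ⇒ order 4.

4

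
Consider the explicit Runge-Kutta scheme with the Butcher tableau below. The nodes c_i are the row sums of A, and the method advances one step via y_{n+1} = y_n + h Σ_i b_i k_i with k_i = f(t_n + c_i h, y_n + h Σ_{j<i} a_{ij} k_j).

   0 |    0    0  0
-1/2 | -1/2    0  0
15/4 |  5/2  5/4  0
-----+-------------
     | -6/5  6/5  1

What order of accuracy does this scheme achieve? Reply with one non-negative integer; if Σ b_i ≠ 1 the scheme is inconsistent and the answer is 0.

1

b = (-6/5, 6/5, 1)
c = (0, -1/2, 15/4)
Ac = (0, 0, -5/8)
Σ b_i: (-6/5)·1 + 6/5·1 + 1·1 = 1 ✓
b·c: 6/5·(-1/2) + 1·15/4 = 63/20 ≠ 1/2 ⇒ order 1.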